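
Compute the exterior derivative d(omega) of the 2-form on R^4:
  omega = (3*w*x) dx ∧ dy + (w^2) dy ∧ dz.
d(omega) = (3*x) dx ∧ dy ∧ dw + (2*w) dy ∧ dz ∧ dw

For a 2-form omega = sum_{i<j} g_{ij} dx_i ∧ dx_j, the exterior derivative is
  d(omega) = sum_{i<j} d(g_{ij}) ∧ dx_i ∧ dx_j = sum_{i<j, k} (∂g_{ij}/∂x_k) dx_k ∧ dx_i ∧ dx_j.
Expand each term, using dx_k ∧ dx_i ∧ dx_j = sgn(permutation) dx_{(a)} ∧ dx_{(b)} ∧ dx_{(c)} with (a < b < c) sorted:
  d(3*w*x) includes (∂/∂w)(3*w*x) dw = (3*x) dw, which multiplied by dx ∧ dy gives (3*x) dx ∧ dy ∧ dw
  d(w^2) includes (∂/∂w)(w^2) dw = (2*w) dw, which multiplied by dy ∧ dz gives (2*w) dy ∧ dz ∧ dw
Collecting like 3-forms: d(omega) = (3*x) dx ∧ dy ∧ dw + (2*w) dy ∧ dz ∧ dw.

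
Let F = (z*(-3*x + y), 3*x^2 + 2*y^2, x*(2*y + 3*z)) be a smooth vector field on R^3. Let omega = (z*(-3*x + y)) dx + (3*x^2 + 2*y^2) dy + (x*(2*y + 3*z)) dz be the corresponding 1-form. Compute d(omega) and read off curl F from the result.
d(omega) = (2*x) dy ∧ dz + (-3*x - y - 3*z) dz ∧ dx + (6*x - z) dx ∧ dy; curl F = (2*x, -3*x - y - 3*z, 6*x - z)

d omega = sum_{i<j} (∂f_j/∂x_i - ∂f_i/∂x_j) dx_i ∧ dx_j. Under the identification (dy ∧ dz, dz ∧ dx, dx ∧ dy) ↔ (e_x, e_y, e_z), the coefficients are exactly the components of curl F. Compute:
  ∂R/∂y - ∂Q/∂z = (2*x) - (0) = 2*x
  ∂P/∂z - ∂R/∂x = (-3*x + y) - (2*y + 3*z) = -3*x - y - 3*z
  ∂Q/∂x - ∂P/∂y = (6*x) - (z) = 6*x - z.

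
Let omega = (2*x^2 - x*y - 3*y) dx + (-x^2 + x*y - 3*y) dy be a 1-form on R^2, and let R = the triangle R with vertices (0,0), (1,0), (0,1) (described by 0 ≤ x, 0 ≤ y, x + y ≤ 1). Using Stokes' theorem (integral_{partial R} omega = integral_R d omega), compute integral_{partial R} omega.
integral_(partial R) omega = 3/2

Stokes: integral_partial_R omega = integral_R d omega with d omega = (∂Q/∂x - ∂P/∂y) dx ∧ dy.
  ∂Q/∂x = -2*x + y
  ∂P/∂y = -x - 3
  integrand = ∂Q/∂x - ∂P/∂y = -x + y + 3.
Integrating over R: integral_0^1 integral_0^{1-x} (-x + y + 3) dy dx = 3/2.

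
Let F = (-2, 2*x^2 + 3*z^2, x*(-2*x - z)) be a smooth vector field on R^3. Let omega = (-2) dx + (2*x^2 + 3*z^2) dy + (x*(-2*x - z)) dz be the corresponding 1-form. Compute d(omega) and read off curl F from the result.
d(omega) = (-6*z) dy ∧ dz + (4*x + z) dz ∧ dx + (4*x) dx ∧ dy; curl F = (-6*z, 4*x + z, 4*x)

d omega = sum_{i<j} (∂f_j/∂x_i - ∂f_i/∂x_j) dx_i ∧ dx_j. Under the identification (dy ∧ dz, dz ∧ dx, dx ∧ dy) ↔ (e_x, e_y, e_z), the coefficients are exactly the components of curl F. Compute:
  ∂R/∂y - ∂Q/∂z = (0) - (6*z) = -6*z
  ∂P/∂z - ∂R/∂x = (0) - (-4*x - z) = 4*x + z
  ∂Q/∂x - ∂P/∂y = (4*x) - (0) = 4*x.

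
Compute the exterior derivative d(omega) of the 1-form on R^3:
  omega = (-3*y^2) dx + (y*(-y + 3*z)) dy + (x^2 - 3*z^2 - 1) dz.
d(omega) = (6*y) dx ∧ dy + (2*x) dx ∧ dz + (-3*y) dy ∧ dz

For a 1-form omega = sum_i f_i dx_i, the exterior derivative is
  d(omega) = sum_{i < j} (∂f_j/∂x_i - ∂f_i/∂x_j) dx_i ∧ dx_j.
  coefficient of dx ∧ dy: ∂f_2/∂x - ∂f_1/∂y = ∂(y*(-y + 3*z))/∂x - ∂(-3*y^2)/∂y = 6*y
  coefficient of dx ∧ dz: ∂f_3/∂x - ∂f_1/∂z = ∂(x^2 - 3*z^2 - 1)/∂x - ∂(-3*y^2)/∂z = 2*x
  coefficient of dy ∧ dz: ∂f_3/∂y - ∂f_2/∂z = ∂(x^2 - 3*z^2 - 1)/∂y - ∂(y*(-y + 3*z))/∂z = -3*y
Assembling: d(omega) = (6*y) dx ∧ dy + (2*x) dx ∧ dz + (-3*y) dy ∧ dz.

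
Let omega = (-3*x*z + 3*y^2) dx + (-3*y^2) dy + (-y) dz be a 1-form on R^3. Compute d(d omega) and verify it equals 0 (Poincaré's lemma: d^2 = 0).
d(d omega) = 0

Step 1: d omega = sum_{i<j} (∂f_j/∂x_i - ∂f_i/∂x_j) dx_i ∧ dx_j:
  coeff of dx ∧ dy: -6*y
  coeff of dx ∧ dz: 3*x
  coeff of dy ∧ dz: -1
Step 2: Apply d again to each 2-form coefficient. The only possible 3-form in R^3 is dx ∧ dy ∧ dz, with coefficient
  ∂(coeff of dy∧dz)/∂x - ∂(coeff of dx∧dz)/∂y + ∂(coeff of dx∧dy)/∂z
  = ∂/∂x (-1) - ∂/∂y (3*x) + ∂/∂z (-6*y).
Each of these terms simplifies to sums of mixed partials that cancel in pairs. The result is 0 (by equality of mixed partials for smooth functions — Schwarz / Clairaut).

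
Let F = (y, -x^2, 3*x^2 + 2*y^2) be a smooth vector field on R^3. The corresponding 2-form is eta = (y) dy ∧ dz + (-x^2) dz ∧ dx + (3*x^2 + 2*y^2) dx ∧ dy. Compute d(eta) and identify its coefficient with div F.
d(eta) = (0) dx ∧ dy ∧ dz; div F = 0

For a 2-form in R^3 of the form above, applying d gives a 3-form with coefficient ∂P/∂x + ∂Q/∂y + ∂R/∂z:
  ∂P/∂x = 0
  ∂Q/∂y = 0
  ∂R/∂z = 0
Sum = 0, which is exactly div F.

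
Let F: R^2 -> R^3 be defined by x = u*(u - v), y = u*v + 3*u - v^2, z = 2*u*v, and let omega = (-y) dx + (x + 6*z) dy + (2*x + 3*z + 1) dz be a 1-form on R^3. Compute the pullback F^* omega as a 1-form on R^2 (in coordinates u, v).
F^* omega = (3*u^2*v - 3*u^2 + 22*u*v^2 + 36*u*v - v^3 + 2*v) du + (u*(5*u^2 + 18*u*v + 3*u - 23*v^2 + 2)) dv

Using F^*(f dg) = (f ∘ F) d(g ∘ F), substitute each coordinate x_i by F_i(u, v) in f_i, and replace dx_i by d F_i = (∂F_i/∂u) du + (∂F_i/∂v) dv.
  For the x component: f_1(F) = -u*v - 3*u + v^2; d F_1 = (2*u - v) du + (-u) dv
  For the y component: f_2(F) = u*(u + 11*v); d F_2 = (v + 3) du + (u - 2*v) dv
  For the z component: f_3(F) = 2*u^2 + 4*u*v + 1; d F_3 = (2*v) du + (2*u) dv
Combining and collecting du, dv coefficients:
  coeff of du: 3*u^2*v - 3*u^2 + 22*u*v^2 + 36*u*v - v^3 + 2*v
  coeff of dv: u*(5*u^2 + 18*u*v + 3*u - 23*v^2 + 2)
F^* omega = (3*u^2*v - 3*u^2 + 22*u*v^2 + 36*u*v - v^3 + 2*v) du + (u*(5*u^2 + 18*u*v + 3*u - 23*v^2 + 2)) dv.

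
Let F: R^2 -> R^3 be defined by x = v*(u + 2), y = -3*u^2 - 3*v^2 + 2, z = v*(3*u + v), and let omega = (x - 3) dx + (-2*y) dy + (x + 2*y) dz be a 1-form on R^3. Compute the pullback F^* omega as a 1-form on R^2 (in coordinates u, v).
F^* omega = (-36*u^3 - 18*u^2*v - 32*u*v^2 + 24*u - 18*v^3 + 8*v^2 + 9*v) du + (-18*u^3 - 44*u^2*v - 16*u*v^2 + 10*u*v + 9*u - 48*v^3 + 4*v^2 + 36*v - 6) dv

Using F^*(f dg) = (f ∘ F) d(g ∘ F), substitute each coordinate x_i by F_i(u, v) in f_i, and replace dx_i by d F_i = (∂F_i/∂u) du + (∂F_i/∂v) dv.
  For the x component: f_1(F) = u*v + 2*v - 3; d F_1 = (v) du + (u + 2) dv
  For the y component: f_2(F) = 6*u^2 + 6*v^2 - 4; d F_2 = (-6*u) du + (-6*v) dv
  For the z component: f_3(F) = -6*u^2 + u*v - 6*v^2 + 2*v + 4; d F_3 = (3*v) du + (3*u + 2*v) dv
Combining and collecting du, dv coefficients:
  coeff of du: -36*u^3 - 18*u^2*v - 32*u*v^2 + 24*u - 18*v^3 + 8*v^2 + 9*v
  coeff of dv: -18*u^3 - 44*u^2*v - 16*u*v^2 + 10*u*v + 9*u - 48*v^3 + 4*v^2 + 36*v - 6
F^* omega = (-36*u^3 - 18*u^2*v - 32*u*v^2 + 24*u - 18*v^3 + 8*v^2 + 9*v) du + (-18*u^3 - 44*u^2*v - 16*u*v^2 + 10*u*v + 9*u - 48*v^3 + 4*v^2 + 36*v - 6) dv.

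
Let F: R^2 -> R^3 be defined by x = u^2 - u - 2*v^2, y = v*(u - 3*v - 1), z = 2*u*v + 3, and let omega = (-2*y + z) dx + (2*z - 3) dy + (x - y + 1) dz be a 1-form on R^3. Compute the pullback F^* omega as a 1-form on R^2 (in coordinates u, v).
F^* omega = (2*u^2*v + 14*u*v^2 + 2*u*v + 6*u + 2*v^3 - 4*v^2 + 3*v - 3) du + (2*u^3 + 2*u^2*v - 2*u^2 - 22*u*v^2 - 2*u*v + 5*u - 24*v^3 - 8*v^2 - 30*v - 3) dv

Using F^*(f dg) = (f ∘ F) d(g ∘ F), substitute each coordinate x_i by F_i(u, v) in f_i, and replace dx_i by d F_i = (∂F_i/∂u) du + (∂F_i/∂v) dv.
  For the x component: f_1(F) = 6*v^2 + 2*v + 3; d F_1 = (2*u - 1) du + (-4*v) dv
  For the y component: f_2(F) = 4*u*v + 3; d F_2 = (v) du + (u - 6*v - 1) dv
  For the z component: f_3(F) = u^2 - u*v - u + v^2 + v + 1; d F_3 = (2*v) du + (2*u) dv
Combining and collecting du, dv coefficients:
  coeff of du: 2*u^2*v + 14*u*v^2 + 2*u*v + 6*u + 2*v^3 - 4*v^2 + 3*v - 3
  coeff of dv: 2*u^3 + 2*u^2*v - 2*u^2 - 22*u*v^2 - 2*u*v + 5*u - 24*v^3 - 8*v^2 - 30*v - 3
F^* omega = (2*u^2*v + 14*u*v^2 + 2*u*v + 6*u + 2*v^3 - 4*v^2 + 3*v - 3) du + (2*u^3 + 2*u^2*v - 2*u^2 - 22*u*v^2 - 2*u*v + 5*u - 24*v^3 - 8*v^2 - 30*v - 3) dv.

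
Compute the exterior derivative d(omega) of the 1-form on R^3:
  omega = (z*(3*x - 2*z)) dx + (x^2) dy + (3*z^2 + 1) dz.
d(omega) = (2*x) dx ∧ dy + (-3*x + 4*z) dx ∧ dz

For a 1-form omega = sum_i f_i dx_i, the exterior derivative is
  d(omega) = sum_{i < j} (∂f_j/∂x_i - ∂f_i/∂x_j) dx_i ∧ dx_j.
  coefficient of dx ∧ dy: ∂f_2/∂x - ∂f_1/∂y = ∂(x^2)/∂x - ∂(z*(3*x - 2*z))/∂y = 2*x
  coefficient of dx ∧ dz: ∂f_3/∂x - ∂f_1/∂z = ∂(3*z^2 + 1)/∂x - ∂(z*(3*x - 2*z))/∂z = -3*x + 4*z
Assembling: d(omega) = (2*x) dx ∧ dy + (-3*x + 4*z) dx ∧ dz.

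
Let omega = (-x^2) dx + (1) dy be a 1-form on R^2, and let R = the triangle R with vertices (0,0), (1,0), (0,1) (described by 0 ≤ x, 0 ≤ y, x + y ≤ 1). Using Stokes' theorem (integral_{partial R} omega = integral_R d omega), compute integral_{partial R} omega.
integral_(partial R) omega = 0

Stokes: integral_partial_R omega = integral_R d omega with d omega = (∂Q/∂x - ∂P/∂y) dx ∧ dy.
  ∂Q/∂x = 0
  ∂P/∂y = 0
  integrand = ∂Q/∂x - ∂P/∂y = 0.
Integrating over R: integral_0^1 integral_0^{1-x} (0) dy dx = 0.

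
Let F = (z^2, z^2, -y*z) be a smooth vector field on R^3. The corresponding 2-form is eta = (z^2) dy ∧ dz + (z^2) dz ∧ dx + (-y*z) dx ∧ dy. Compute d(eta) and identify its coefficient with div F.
d(eta) = (-y) dx ∧ dy ∧ dz; div F = -y

For a 2-form in R^3 of the form above, applying d gives a 3-form with coefficient ∂P/∂x + ∂Q/∂y + ∂R/∂z:
  ∂P/∂x = 0
  ∂Q/∂y = 0
  ∂R/∂z = -y
Sum = -y, which is exactly div F.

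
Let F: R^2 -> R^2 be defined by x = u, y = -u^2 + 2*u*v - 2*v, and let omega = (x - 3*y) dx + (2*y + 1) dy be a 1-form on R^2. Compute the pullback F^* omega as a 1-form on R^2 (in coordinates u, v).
F^* omega = (4*u^3 - 12*u^2*v + 3*u^2 + 8*u*v^2 + 2*u*v - u - 8*v^2 + 8*v) du + (-4*u^3 + 8*u^2*v + 4*u^2 - 16*u*v + 2*u + 8*v - 2) dv

Using F^*(f dg) = (f ∘ F) d(g ∘ F), substitute each coordinate x_i by F_i(u, v) in f_i, and replace dx_i by d F_i = (∂F_i/∂u) du + (∂F_i/∂v) dv.
  For the x component: f_1(F) = 3*u^2 - 6*u*v + u + 6*v; d F_1 = (1) du + (0) dv
  For the y component: f_2(F) = -2*u^2 + 4*u*v - 4*v + 1; d F_2 = (-2*u + 2*v) du + (2*u - 2) dv
Combining and collecting du, dv coefficients:
  coeff of du: 4*u^3 - 12*u^2*v + 3*u^2 + 8*u*v^2 + 2*u*v - u - 8*v^2 + 8*v
  coeff of dv: -4*u^3 + 8*u^2*v + 4*u^2 - 16*u*v + 2*u + 8*v - 2
F^* omega = (4*u^3 - 12*u^2*v + 3*u^2 + 8*u*v^2 + 2*u*v - u - 8*v^2 + 8*v) du + (-4*u^3 + 8*u^2*v + 4*u^2 - 16*u*v + 2*u + 8*v - 2) dv.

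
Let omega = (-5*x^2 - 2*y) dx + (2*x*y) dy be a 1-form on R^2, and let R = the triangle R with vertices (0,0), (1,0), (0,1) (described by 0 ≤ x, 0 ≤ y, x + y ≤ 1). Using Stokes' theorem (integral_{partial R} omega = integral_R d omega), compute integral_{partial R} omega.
integral_(partial R) omega = 4/3

Stokes: integral_partial_R omega = integral_R d omega with d omega = (∂Q/∂x - ∂P/∂y) dx ∧ dy.
  ∂Q/∂x = 2*y
  ∂P/∂y = -2
  integrand = ∂Q/∂x - ∂P/∂y = 2*y + 2.
Integrating over R: integral_0^1 integral_0^{1-x} (2*y + 2) dy dx = 4/3.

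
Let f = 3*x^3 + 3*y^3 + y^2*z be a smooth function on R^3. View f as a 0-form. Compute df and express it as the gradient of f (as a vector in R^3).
df = (9*x^2) dx + (y*(9*y + 2*z)) dy + (y^2) dz; grad f = (9*x^2, y*(9*y + 2*z), y^2)

For a 0-form f, d f = (∂f/∂x) dx + (∂f/∂y) dy + (∂f/∂z) dz. The components of the vector representation are exactly the entries of grad f in Cartesian coordinates:
  ∂f/∂x = 9*x^2
  ∂f/∂y = y*(9*y + 2*z)
  ∂f/∂z = y^2.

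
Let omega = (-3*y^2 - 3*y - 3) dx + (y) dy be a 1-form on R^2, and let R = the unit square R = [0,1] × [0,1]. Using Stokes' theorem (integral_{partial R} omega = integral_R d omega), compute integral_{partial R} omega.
integral_(partial R) omega = 6

Stokes: integral_partial_R omega = integral_R d omega with d omega = (∂Q/∂x - ∂P/∂y) dx ∧ dy.
  ∂Q/∂x = 0
  ∂P/∂y = -6*y - 3
  integrand = ∂Q/∂x - ∂P/∂y = 6*y + 3.
Integrating over R: integral_0^1 integral_0^1 (6*y + 3) dx dy = 6.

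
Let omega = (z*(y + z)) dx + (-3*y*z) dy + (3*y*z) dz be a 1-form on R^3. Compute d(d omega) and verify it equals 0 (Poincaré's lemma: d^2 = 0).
d(d omega) = 0

Step 1: d omega = sum_{i<j} (∂f_j/∂x_i - ∂f_i/∂x_j) dx_i ∧ dx_j:
  coeff of dx ∧ dy: -z
  coeff of dx ∧ dz: -y - 2*z
  coeff of dy ∧ dz: 3*y + 3*z
Step 2: Apply d again to each 2-form coefficient. The only possible 3-form in R^3 is dx ∧ dy ∧ dz, with coefficient
  ∂(coeff of dy∧dz)/∂x - ∂(coeff of dx∧dz)/∂y + ∂(coeff of dx∧dy)/∂z
  = ∂/∂x (3*y + 3*z) - ∂/∂y (-y - 2*z) + ∂/∂z (-z).
Each of these terms simplifies to sums of mixed partials that cancel in pairs. The result is 0 (by equality of mixed partials for smooth functions — Schwarz / Clairaut).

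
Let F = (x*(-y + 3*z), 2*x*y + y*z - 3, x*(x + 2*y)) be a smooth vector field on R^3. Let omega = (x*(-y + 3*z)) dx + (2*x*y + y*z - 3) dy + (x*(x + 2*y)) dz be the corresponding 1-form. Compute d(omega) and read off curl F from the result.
d(omega) = (2*x - y) dy ∧ dz + (x - 2*y) dz ∧ dx + (x + 2*y) dx ∧ dy; curl F = (2*x - y, x - 2*y, x + 2*y)

d omega = sum_{i<j} (∂f_j/∂x_i - ∂f_i/∂x_j) dx_i ∧ dx_j. Under the identification (dy ∧ dz, dz ∧ dx, dx ∧ dy) ↔ (e_x, e_y, e_z), the coefficients are exactly the components of curl F. Compute:
  ∂R/∂y - ∂Q/∂z = (2*x) - (y) = 2*x - y
  ∂P/∂z - ∂R/∂x = (3*x) - (2*x + 2*y) = x - 2*y
  ∂Q/∂x - ∂P/∂y = (2*y) - (-x) = x + 2*y.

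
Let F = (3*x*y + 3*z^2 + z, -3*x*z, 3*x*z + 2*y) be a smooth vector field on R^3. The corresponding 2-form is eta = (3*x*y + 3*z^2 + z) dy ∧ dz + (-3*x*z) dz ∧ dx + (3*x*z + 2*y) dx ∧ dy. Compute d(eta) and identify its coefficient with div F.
d(eta) = (3*x + 3*y) dx ∧ dy ∧ dz; div F = 3*x + 3*y

For a 2-form in R^3 of the form above, applying d gives a 3-form with coefficient ∂P/∂x + ∂Q/∂y + ∂R/∂z:
  ∂P/∂x = 3*y
  ∂Q/∂y = 0
  ∂R/∂z = 3*x
Sum = 3*x + 3*y, which is exactly div F.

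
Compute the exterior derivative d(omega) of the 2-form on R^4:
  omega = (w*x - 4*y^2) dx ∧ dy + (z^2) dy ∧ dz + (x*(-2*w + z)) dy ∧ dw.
d(omega) = (-2*w + x + z) dx ∧ dy ∧ dw + (-x) dy ∧ dz ∧ dw

For a 2-form omega = sum_{i<j} g_{ij} dx_i ∧ dx_j, the exterior derivative is
  d(omega) = sum_{i<j} d(g_{ij}) ∧ dx_i ∧ dx_j = sum_{i<j, k} (∂g_{ij}/∂x_k) dx_k ∧ dx_i ∧ dx_j.
Expand each term, using dx_k ∧ dx_i ∧ dx_j = sgn(permutation) dx_{(a)} ∧ dx_{(b)} ∧ dx_{(c)} with (a < b < c) sorted:
  d(w*x - 4*y^2) includes (∂/∂w)(w*x - 4*y^2) dw = (x) dw, which multiplied by dx ∧ dy gives (x) dx ∧ dy ∧ dw
  d(x*(-2*w + z)) includes (∂/∂x)(x*(-2*w + z)) dx = (-2*w + z) dx, which multiplied by dy ∧ dw gives (-2*w + z) dx ∧ dy ∧ dw
  d(x*(-2*w + z)) includes (∂/∂z)(x*(-2*w + z)) dz = (x) dz, which multiplied by dy ∧ dw gives (-x) dy ∧ dz ∧ dw
Collecting like 3-forms: d(omega) = (-2*w + x + z) dx ∧ dy ∧ dw + (-x) dy ∧ dz ∧ dw.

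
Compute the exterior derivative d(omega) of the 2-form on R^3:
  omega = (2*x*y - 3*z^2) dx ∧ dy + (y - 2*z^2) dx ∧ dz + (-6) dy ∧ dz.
d(omega) = (-6*z - 1) dx ∧ dy ∧ dz

For a 2-form omega = sum_{i<j} g_{ij} dx_i ∧ dx_j, the exterior derivative is
  d(omega) = sum_{i<j} d(g_{ij}) ∧ dx_i ∧ dx_j = sum_{i<j, k} (∂g_{ij}/∂x_k) dx_k ∧ dx_i ∧ dx_j.
Expand each term, using dx_k ∧ dx_i ∧ dx_j = sgn(permutation) dx_{(a)} ∧ dx_{(b)} ∧ dx_{(c)} with (a < b < c) sorted:
  d(2*x*y - 3*z^2) includes (∂/∂z)(2*x*y - 3*z^2) dz = (-6*z) dz, which multiplied by dx ∧ dy gives (-6*z) dx ∧ dy ∧ dz
  d(y - 2*z^2) includes (∂/∂y)(y - 2*z^2) dy = (1) dy, which multiplied by dx ∧ dz gives (-1) dx ∧ dy ∧ dz
Collecting like 3-forms: d(omega) = (-6*z - 1) dx ∧ dy ∧ dz.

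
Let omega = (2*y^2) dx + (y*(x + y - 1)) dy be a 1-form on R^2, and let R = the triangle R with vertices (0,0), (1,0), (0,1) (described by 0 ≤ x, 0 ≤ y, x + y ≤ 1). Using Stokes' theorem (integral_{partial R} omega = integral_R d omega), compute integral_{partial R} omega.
integral_(partial R) omega = -1/2

Stokes: integral_partial_R omega = integral_R d omega with d omega = (∂Q/∂x - ∂P/∂y) dx ∧ dy.
  ∂Q/∂x = y
  ∂P/∂y = 4*y
  integrand = ∂Q/∂x - ∂P/∂y = -3*y.
Integrating over R: integral_0^1 integral_0^{1-x} (-3*y) dy dx = -1/2.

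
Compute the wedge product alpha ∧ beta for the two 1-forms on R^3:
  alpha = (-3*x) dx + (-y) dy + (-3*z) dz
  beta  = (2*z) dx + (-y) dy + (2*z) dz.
alpha ∧ beta = (y*(3*x + 2*z)) dx ∧ dy + (6*z*(-x + z)) dx ∧ dz + (-5*y*z) dy ∧ dz

Distribute the wedge, using dx_i ∧ dx_j = -dx_j ∧ dx_i and dx_i ∧ dx_i = 0. For each pair (i, j) with i < j, the coefficient of dx_i ∧ dx_j in alpha ∧ beta is (alpha_i * beta_j - alpha_j * beta_i). Collecting: alpha ∧ beta = (y*(3*x + 2*z)) dx ∧ dy + (6*z*(-x + z)) dx ∧ dz + (-5*y*z) dy ∧ dz.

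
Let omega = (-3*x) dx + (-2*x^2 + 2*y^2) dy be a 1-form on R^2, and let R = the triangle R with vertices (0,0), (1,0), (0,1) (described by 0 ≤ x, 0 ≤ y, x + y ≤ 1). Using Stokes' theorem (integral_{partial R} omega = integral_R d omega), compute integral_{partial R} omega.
integral_(partial R) omega = -2/3

Stokes: integral_partial_R omega = integral_R d omega with d omega = (∂Q/∂x - ∂P/∂y) dx ∧ dy.
  ∂Q/∂x = -4*x
  ∂P/∂y = 0
  integrand = ∂Q/∂x - ∂P/∂y = -4*x.
Integrating over R: integral_0^1 integral_0^{1-x} (-4*x) dy dx = -2/3.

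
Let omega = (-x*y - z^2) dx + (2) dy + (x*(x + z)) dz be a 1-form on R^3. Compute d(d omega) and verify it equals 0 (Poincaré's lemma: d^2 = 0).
d(d omega) = 0

Step 1: d omega = sum_{i<j} (∂f_j/∂x_i - ∂f_i/∂x_j) dx_i ∧ dx_j:
  coeff of dx ∧ dy: x
  coeff of dx ∧ dz: 2*x + 3*z
  coeff of dy ∧ dz: 0
Step 2: Apply d again to each 2-form coefficient. The only possible 3-form in R^3 is dx ∧ dy ∧ dz, with coefficient
  ∂(coeff of dy∧dz)/∂x - ∂(coeff of dx∧dz)/∂y + ∂(coeff of dx∧dy)/∂z
  = ∂/∂x (0) - ∂/∂y (2*x + 3*z) + ∂/∂z (x).
Each of these terms simplifies to sums of mixed partials that cancel in pairs. The result is 0 (by equality of mixed partials for smooth functions — Schwarz / Clairaut).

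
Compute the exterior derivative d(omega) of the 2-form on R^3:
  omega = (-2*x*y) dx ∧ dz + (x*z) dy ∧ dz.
d(omega) = (2*x + z) dx ∧ dy ∧ dz

For a 2-form omega = sum_{i<j} g_{ij} dx_i ∧ dx_j, the exterior derivative is
  d(omega) = sum_{i<j} d(g_{ij}) ∧ dx_i ∧ dx_j = sum_{i<j, k} (∂g_{ij}/∂x_k) dx_k ∧ dx_i ∧ dx_j.
Expand each term, using dx_k ∧ dx_i ∧ dx_j = sgn(permutation) dx_{(a)} ∧ dx_{(b)} ∧ dx_{(c)} with (a < b < c) sorted:
  d(-2*x*y) includes (∂/∂y)(-2*x*y) dy = (-2*x) dy, which multiplied by dx ∧ dz gives (2*x) dx ∧ dy ∧ dz
  d(x*z) includes (∂/∂x)(x*z) dx = (z) dx, which multiplied by dy ∧ dz gives (z) dx ∧ dy ∧ dz
Collecting like 3-forms: d(omega) = (2*x + z) dx ∧ dy ∧ dz.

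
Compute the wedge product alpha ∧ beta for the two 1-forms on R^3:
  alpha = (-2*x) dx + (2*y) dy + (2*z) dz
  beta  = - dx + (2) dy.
alpha ∧ beta = (-4*x + 2*y) dx ∧ dy + (2*z) dx ∧ dz + (-4*z) dy ∧ dz

Distribute the wedge, using dx_i ∧ dx_j = -dx_j ∧ dx_i and dx_i ∧ dx_i = 0. For each pair (i, j) with i < j, the coefficient of dx_i ∧ dx_j in alpha ∧ beta is (alpha_i * beta_j - alpha_j * beta_i). Collecting: alpha ∧ beta = (-4*x + 2*y) dx ∧ dy + (2*z) dx ∧ dz + (-4*z) dy ∧ dz.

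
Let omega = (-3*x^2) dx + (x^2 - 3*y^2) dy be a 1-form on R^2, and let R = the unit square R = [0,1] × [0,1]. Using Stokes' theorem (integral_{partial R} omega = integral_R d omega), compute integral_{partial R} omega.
integral_(partial R) omega = 1

Stokes: integral_partial_R omega = integral_R d omega with d omega = (∂Q/∂x - ∂P/∂y) dx ∧ dy.
  ∂Q/∂x = 2*x
  ∂P/∂y = 0
  integrand = ∂Q/∂x - ∂P/∂y = 2*x.
Integrating over R: integral_0^1 integral_0^1 (2*x) dx dy = 1.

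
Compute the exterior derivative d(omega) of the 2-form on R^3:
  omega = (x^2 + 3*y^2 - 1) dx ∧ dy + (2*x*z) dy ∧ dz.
d(omega) = (2*z) dx ∧ dy ∧ dz

For a 2-form omega = sum_{i<j} g_{ij} dx_i ∧ dx_j, the exterior derivative is
  d(omega) = sum_{i<j} d(g_{ij}) ∧ dx_i ∧ dx_j = sum_{i<j, k} (∂g_{ij}/∂x_k) dx_k ∧ dx_i ∧ dx_j.
Expand each term, using dx_k ∧ dx_i ∧ dx_j = sgn(permutation) dx_{(a)} ∧ dx_{(b)} ∧ dx_{(c)} with (a < b < c) sorted:
  d(2*x*z) includes (∂/∂x)(2*x*z) dx = (2*z) dx, which multiplied by dy ∧ dz gives (2*z) dx ∧ dy ∧ dz
Collecting like 3-forms: d(omega) = (2*z) dx ∧ dy ∧ dz.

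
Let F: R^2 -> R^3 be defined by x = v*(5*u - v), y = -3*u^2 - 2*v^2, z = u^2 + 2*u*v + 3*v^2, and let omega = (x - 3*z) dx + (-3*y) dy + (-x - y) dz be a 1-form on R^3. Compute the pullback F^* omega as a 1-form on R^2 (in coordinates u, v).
F^* omega = (-48*u^3 - 19*u^2*v - 45*u*v^2 - 44*v^3) du + (-9*u^3 - 27*u^2*v - 72*u*v^2 + 14*v^3) dv

Using F^*(f dg) = (f ∘ F) d(g ∘ F), substitute each coordinate x_i by F_i(u, v) in f_i, and replace dx_i by d F_i = (∂F_i/∂u) du + (∂F_i/∂v) dv.
  For the x component: f_1(F) = -3*u^2 - u*v - 10*v^2; d F_1 = (5*v) du + (5*u - 2*v) dv
  For the y component: f_2(F) = 9*u^2 + 6*v^2; d F_2 = (-6*u) du + (-4*v) dv
  For the z component: f_3(F) = 3*u^2 - 5*u*v + 3*v^2; d F_3 = (2*u + 2*v) du + (2*u + 6*v) dv
Combining and collecting du, dv coefficients:
  coeff of du: -48*u^3 - 19*u^2*v - 45*u*v^2 - 44*v^3
  coeff of dv: -9*u^3 - 27*u^2*v - 72*u*v^2 + 14*v^3
F^* omega = (-48*u^3 - 19*u^2*v - 45*u*v^2 - 44*v^3) du + (-9*u^3 - 27*u^2*v - 72*u*v^2 + 14*v^3) dv.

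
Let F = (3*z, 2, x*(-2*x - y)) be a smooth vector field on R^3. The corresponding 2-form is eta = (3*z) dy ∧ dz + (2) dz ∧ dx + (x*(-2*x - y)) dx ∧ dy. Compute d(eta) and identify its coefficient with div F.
d(eta) = (0) dx ∧ dy ∧ dz; div F = 0

For a 2-form in R^3 of the form above, applying d gives a 3-form with coefficient ∂P/∂x + ∂Q/∂y + ∂R/∂z:
  ∂P/∂x = 0
  ∂Q/∂y = 0
  ∂R/∂z = 0
Sum = 0, which is exactly div F.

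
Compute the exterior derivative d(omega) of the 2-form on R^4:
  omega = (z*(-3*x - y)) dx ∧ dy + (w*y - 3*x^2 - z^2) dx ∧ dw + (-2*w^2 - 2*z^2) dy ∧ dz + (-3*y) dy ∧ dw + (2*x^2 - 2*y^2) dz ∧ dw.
d(omega) = (-3*x - y) dx ∧ dy ∧ dz + (-w) dx ∧ dy ∧ dw + (4*x + 2*z) dx ∧ dz ∧ dw + (-4*w - 4*y) dy ∧ dz ∧ dw

For a 2-form omega = sum_{i<j} g_{ij} dx_i ∧ dx_j, the exterior derivative is
  d(omega) = sum_{i<j} d(g_{ij}) ∧ dx_i ∧ dx_j = sum_{i<j, k} (∂g_{ij}/∂x_k) dx_k ∧ dx_i ∧ dx_j.
Expand each term, using dx_k ∧ dx_i ∧ dx_j = sgn(permutation) dx_{(a)} ∧ dx_{(b)} ∧ dx_{(c)} with (a < b < c) sorted:
  d(z*(-3*x - y)) includes (∂/∂z)(z*(-3*x - y)) dz = (-3*x - y) dz, which multiplied by dx ∧ dy gives (-3*x - y) dx ∧ dy ∧ dz
  d(w*y - 3*x^2 - z^2) includes (∂/∂y)(w*y - 3*x^2 - z^2) dy = (w) dy, which multiplied by dx ∧ dw gives (-w) dx ∧ dy ∧ dw
  d(w*y - 3*x^2 - z^2) includes (∂/∂z)(w*y - 3*x^2 - z^2) dz = (-2*z) dz, which multiplied by dx ∧ dw gives (2*z) dx ∧ dz ∧ dw
  d(-2*w^2 - 2*z^2) includes (∂/∂w)(-2*w^2 - 2*z^2) dw = (-4*w) dw, which multiplied by dy ∧ dz gives (-4*w) dy ∧ dz ∧ dw
  d(2*x^2 - 2*y^2) includes (∂/∂x)(2*x^2 - 2*y^2) dx = (4*x) dx, which multiplied by dz ∧ dw gives (4*x) dx ∧ dz ∧ dw
  d(2*x^2 - 2*y^2) includes (∂/∂y)(2*x^2 - 2*y^2) dy = (-4*y) dy, which multiplied by dz ∧ dw gives (-4*y) dy ∧ dz ∧ dw
Collecting like 3-forms: d(omega) = (-3*x - y) dx ∧ dy ∧ dz + (-w) dx ∧ dy ∧ dw + (4*x + 2*z) dx ∧ dz ∧ dw + (-4*w - 4*y) dy ∧ dz ∧ dw.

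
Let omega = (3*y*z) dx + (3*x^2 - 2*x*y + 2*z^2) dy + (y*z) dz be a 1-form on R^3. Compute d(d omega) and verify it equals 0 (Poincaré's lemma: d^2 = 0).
d(d omega) = 0

Step 1: d omega = sum_{i<j} (∂f_j/∂x_i - ∂f_i/∂x_j) dx_i ∧ dx_j:
  coeff of dx ∧ dy: 6*x - 2*y - 3*z
  coeff of dx ∧ dz: -3*y
  coeff of dy ∧ dz: -3*z
Step 2: Apply d again to each 2-form coefficient. The only possible 3-form in R^3 is dx ∧ dy ∧ dz, with coefficient
  ∂(coeff of dy∧dz)/∂x - ∂(coeff of dx∧dz)/∂y + ∂(coeff of dx∧dy)/∂z
  = ∂/∂x (-3*z) - ∂/∂y (-3*y) + ∂/∂z (6*x - 2*y - 3*z).
Each of these terms simplifies to sums of mixed partials that cancel in pairs. The result is 0 (by equality of mixed partials for smooth functions — Schwarz / Clairaut).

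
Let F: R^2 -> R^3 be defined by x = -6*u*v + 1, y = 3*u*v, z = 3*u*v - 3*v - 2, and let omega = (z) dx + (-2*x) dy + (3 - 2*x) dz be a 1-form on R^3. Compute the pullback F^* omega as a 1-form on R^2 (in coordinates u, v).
F^* omega = (9*v*(6*u*v + 2*v + 1)) du + (54*u^2*v - 18*u*v + 9*u - 3) dv

Using F^*(f dg) = (f ∘ F) d(g ∘ F), substitute each coordinate x_i by F_i(u, v) in f_i, and replace dx_i by d F_i = (∂F_i/∂u) du + (∂F_i/∂v) dv.
  For the x component: f_1(F) = 3*u*v - 3*v - 2; d F_1 = (-6*v) du + (-6*u) dv
  For the y component: f_2(F) = 12*u*v - 2; d F_2 = (3*v) du + (3*u) dv
  For the z component: f_3(F) = 12*u*v + 1; d F_3 = (3*v) du + (3*u - 3) dv
Combining and collecting du, dv coefficients:
  coeff of du: 9*v*(6*u*v + 2*v + 1)
  coeff of dv: 54*u^2*v - 18*u*v + 9*u - 3
F^* omega = (9*v*(6*u*v + 2*v + 1)) du + (54*u^2*v - 18*u*v + 9*u - 3) dv.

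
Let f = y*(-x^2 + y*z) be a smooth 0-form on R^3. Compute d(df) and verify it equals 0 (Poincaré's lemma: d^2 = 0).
d(df) = 0

Step 1: df = sum_i (∂f/∂x_i) dx_i = (-2*x*y) dx + (-x^2 + 2*y*z) dy + (y^2) dz.
Step 2: Apply d again. Using the 1-form formula, the coefficient of dx ∧ dy in d(df) is ∂^2 f/∂x ∂y - ∂^2 f/∂y ∂x = (-2*x) - (-2*x) = 0 (equality of mixed partials for smooth f).
Similarly for dx ∧ dz and dy ∧ dz — all coefficients vanish. So d(df) = 0.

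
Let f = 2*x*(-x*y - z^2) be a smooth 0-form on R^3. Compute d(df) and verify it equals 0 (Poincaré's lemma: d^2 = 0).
d(df) = 0

Step 1: df = sum_i (∂f/∂x_i) dx_i = (-4*x*y - 2*z^2) dx + (-2*x^2) dy + (-4*x*z) dz.
Step 2: Apply d again. Using the 1-form formula, the coefficient of dx ∧ dy in d(df) is ∂^2 f/∂x ∂y - ∂^2 f/∂y ∂x = (-4*x) - (-4*x) = 0 (equality of mixed partials for smooth f).
Similarly for dx ∧ dz and dy ∧ dz — all coefficients vanish. So d(df) = 0.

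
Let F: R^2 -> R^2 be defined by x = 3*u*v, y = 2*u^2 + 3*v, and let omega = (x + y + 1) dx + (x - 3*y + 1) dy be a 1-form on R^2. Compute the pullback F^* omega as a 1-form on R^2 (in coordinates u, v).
F^* omega = (-24*u^3 + 18*u^2*v + 9*u*v^2 - 36*u*v + 4*u + 9*v^2 + 3*v) du + (6*u^3 + 9*u^2*v - 18*u^2 + 18*u*v + 3*u - 27*v + 3) dv

Using F^*(f dg) = (f ∘ F) d(g ∘ F), substitute each coordinate x_i by F_i(u, v) in f_i, and replace dx_i by d F_i = (∂F_i/∂u) du + (∂F_i/∂v) dv.
  For the x component: f_1(F) = 2*u^2 + 3*u*v + 3*v + 1; d F_1 = (3*v) du + (3*u) dv
  For the y component: f_2(F) = -6*u^2 + 3*u*v - 9*v + 1; d F_2 = (4*u) du + (3) dv
Combining and collecting du, dv coefficients:
  coeff of du: -24*u^3 + 18*u^2*v + 9*u*v^2 - 36*u*v + 4*u + 9*v^2 + 3*v
  coeff of dv: 6*u^3 + 9*u^2*v - 18*u^2 + 18*u*v + 3*u - 27*v + 3
F^* omega = (-24*u^3 + 18*u^2*v + 9*u*v^2 - 36*u*v + 4*u + 9*v^2 + 3*v) du + (6*u^3 + 9*u^2*v - 18*u^2 + 18*u*v + 3*u - 27*v + 3) dv.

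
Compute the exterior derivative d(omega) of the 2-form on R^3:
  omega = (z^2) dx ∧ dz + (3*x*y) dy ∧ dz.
d(omega) = (3*y) dx ∧ dy ∧ dz

For a 2-form omega = sum_{i<j} g_{ij} dx_i ∧ dx_j, the exterior derivative is
  d(omega) = sum_{i<j} d(g_{ij}) ∧ dx_i ∧ dx_j = sum_{i<j, k} (∂g_{ij}/∂x_k) dx_k ∧ dx_i ∧ dx_j.
Expand each term, using dx_k ∧ dx_i ∧ dx_j = sgn(permutation) dx_{(a)} ∧ dx_{(b)} ∧ dx_{(c)} with (a < b < c) sorted:
  d(3*x*y) includes (∂/∂x)(3*x*y) dx = (3*y) dx, which multiplied by dy ∧ dz gives (3*y) dx ∧ dy ∧ dz
Collecting like 3-forms: d(omega) = (3*y) dx ∧ dy ∧ dz.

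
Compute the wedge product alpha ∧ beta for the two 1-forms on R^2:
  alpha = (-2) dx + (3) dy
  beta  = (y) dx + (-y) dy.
alpha ∧ beta = (-y) dx ∧ dy

Distribute the wedge, using dx_i ∧ dx_j = -dx_j ∧ dx_i and dx_i ∧ dx_i = 0. For each pair (i, j) with i < j, the coefficient of dx_i ∧ dx_j in alpha ∧ beta is (alpha_i * beta_j - alpha_j * beta_i). Collecting: alpha ∧ beta = (-y) dx ∧ dy.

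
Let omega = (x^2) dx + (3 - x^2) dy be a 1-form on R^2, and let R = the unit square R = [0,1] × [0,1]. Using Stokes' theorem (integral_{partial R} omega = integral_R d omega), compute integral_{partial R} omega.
integral_(partial R) omega = -1

Stokes: integral_partial_R omega = integral_R d omega with d omega = (∂Q/∂x - ∂P/∂y) dx ∧ dy.
  ∂Q/∂x = -2*x
  ∂P/∂y = 0
  integrand = ∂Q/∂x - ∂P/∂y = -2*x.
Integrating over R: integral_0^1 integral_0^1 (-2*x) dx dy = -1.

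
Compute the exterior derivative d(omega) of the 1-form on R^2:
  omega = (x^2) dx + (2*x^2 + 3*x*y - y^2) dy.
d(omega) = (4*x + 3*y) dx ∧ dy

For a 1-form omega = sum_i f_i dx_i, the exterior derivative is
  d(omega) = sum_{i < j} (∂f_j/∂x_i - ∂f_i/∂x_j) dx_i ∧ dx_j.
  coefficient of dx ∧ dy: ∂f_2/∂x - ∂f_1/∂y = ∂(2*x^2 + 3*x*y - y^2)/∂x - ∂(x^2)/∂y = 4*x + 3*y
Assembling: d(omega) = (4*x + 3*y) dx ∧ dy.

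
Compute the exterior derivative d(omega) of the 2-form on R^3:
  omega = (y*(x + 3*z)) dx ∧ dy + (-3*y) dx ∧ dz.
d(omega) = (3*y + 3) dx ∧ dy ∧ dz

For a 2-form omega = sum_{i<j} g_{ij} dx_i ∧ dx_j, the exterior derivative is
  d(omega) = sum_{i<j} d(g_{ij}) ∧ dx_i ∧ dx_j = sum_{i<j, k} (∂g_{ij}/∂x_k) dx_k ∧ dx_i ∧ dx_j.
Expand each term, using dx_k ∧ dx_i ∧ dx_j = sgn(permutation) dx_{(a)} ∧ dx_{(b)} ∧ dx_{(c)} with (a < b < c) sorted:
  d(y*(x + 3*z)) includes (∂/∂z)(y*(x + 3*z)) dz = (3*y) dz, which multiplied by dx ∧ dy gives (3*y) dx ∧ dy ∧ dz
  d(-3*y) includes (∂/∂y)(-3*y) dy = (-3) dy, which multiplied by dx ∧ dz gives (3) dx ∧ dy ∧ dz
Collecting like 3-forms: d(omega) = (3*y + 3) dx ∧ dy ∧ dz.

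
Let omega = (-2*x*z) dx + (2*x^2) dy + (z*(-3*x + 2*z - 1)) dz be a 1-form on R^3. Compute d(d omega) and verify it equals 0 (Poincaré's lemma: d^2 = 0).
d(d omega) = 0

Step 1: d omega = sum_{i<j} (∂f_j/∂x_i - ∂f_i/∂x_j) dx_i ∧ dx_j:
  coeff of dx ∧ dy: 4*x
  coeff of dx ∧ dz: 2*x - 3*z
  coeff of dy ∧ dz: 0
Step 2: Apply d again to each 2-form coefficient. The only possible 3-form in R^3 is dx ∧ dy ∧ dz, with coefficient
  ∂(coeff of dy∧dz)/∂x - ∂(coeff of dx∧dz)/∂y + ∂(coeff of dx∧dy)/∂z
  = ∂/∂x (0) - ∂/∂y (2*x - 3*z) + ∂/∂z (4*x).
Each of these terms simplifies to sums of mixed partials that cancel in pairs. The result is 0 (by equality of mixed partials for smooth functions — Schwarz / Clairaut).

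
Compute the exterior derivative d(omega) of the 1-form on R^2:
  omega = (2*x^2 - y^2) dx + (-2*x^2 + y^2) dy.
d(omega) = (-4*x + 2*y) dx ∧ dy

For a 1-form omega = sum_i f_i dx_i, the exterior derivative is
  d(omega) = sum_{i < j} (∂f_j/∂x_i - ∂f_i/∂x_j) dx_i ∧ dx_j.
  coefficient of dx ∧ dy: ∂f_2/∂x - ∂f_1/∂y = ∂(-2*x^2 + y^2)/∂x - ∂(2*x^2 - y^2)/∂y = -4*x + 2*y
Assembling: d(omega) = (-4*x + 2*y) dx ∧ dy.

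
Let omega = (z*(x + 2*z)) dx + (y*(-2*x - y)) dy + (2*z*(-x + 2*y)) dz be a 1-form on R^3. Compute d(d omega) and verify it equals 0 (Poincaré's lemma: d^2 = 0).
d(d omega) = 0

Step 1: d omega = sum_{i<j} (∂f_j/∂x_i - ∂f_i/∂x_j) dx_i ∧ dx_j:
  coeff of dx ∧ dy: -2*y
  coeff of dx ∧ dz: -x - 6*z
  coeff of dy ∧ dz: 4*z
Step 2: Apply d again to each 2-form coefficient. The only possible 3-form in R^3 is dx ∧ dy ∧ dz, with coefficient
  ∂(coeff of dy∧dz)/∂x - ∂(coeff of dx∧dz)/∂y + ∂(coeff of dx∧dy)/∂z
  = ∂/∂x (4*z) - ∂/∂y (-x - 6*z) + ∂/∂z (-2*y).
Each of these terms simplifies to sums of mixed partials that cancel in pairs. The result is 0 (by equality of mixed partials for smooth functions — Schwarz / Clairaut).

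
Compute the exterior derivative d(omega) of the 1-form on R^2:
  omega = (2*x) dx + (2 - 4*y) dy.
d(omega) = 0

For a 1-form omega = sum_i f_i dx_i, the exterior derivative is
  d(omega) = sum_{i < j} (∂f_j/∂x_i - ∂f_i/∂x_j) dx_i ∧ dx_j.

Assembling: d(omega) = 0.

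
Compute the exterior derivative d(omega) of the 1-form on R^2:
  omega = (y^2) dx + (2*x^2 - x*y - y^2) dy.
d(omega) = (4*x - 3*y) dx ∧ dy

For a 1-form omega = sum_i f_i dx_i, the exterior derivative is
  d(omega) = sum_{i < j} (∂f_j/∂x_i - ∂f_i/∂x_j) dx_i ∧ dx_j.
  coefficient of dx ∧ dy: ∂f_2/∂x - ∂f_1/∂y = ∂(2*x^2 - x*y - y^2)/∂x - ∂(y^2)/∂y = 4*x - 3*y
Assembling: d(omega) = (4*x - 3*y) dx ∧ dy.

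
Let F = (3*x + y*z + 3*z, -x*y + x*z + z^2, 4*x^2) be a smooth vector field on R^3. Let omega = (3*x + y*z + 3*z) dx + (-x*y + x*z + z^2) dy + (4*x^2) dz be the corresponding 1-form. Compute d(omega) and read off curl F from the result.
d(omega) = (-x - 2*z) dy ∧ dz + (-8*x + y + 3) dz ∧ dx + (-y) dx ∧ dy; curl F = (-x - 2*z, -8*x + y + 3, -y)

d omega = sum_{i<j} (∂f_j/∂x_i - ∂f_i/∂x_j) dx_i ∧ dx_j. Under the identification (dy ∧ dz, dz ∧ dx, dx ∧ dy) ↔ (e_x, e_y, e_z), the coefficients are exactly the components of curl F. Compute:
  ∂R/∂y - ∂Q/∂z = (0) - (x + 2*z) = -x - 2*z
  ∂P/∂z - ∂R/∂x = (y + 3) - (8*x) = -8*x + y + 3
  ∂Q/∂x - ∂P/∂y = (-y + z) - (z) = -y.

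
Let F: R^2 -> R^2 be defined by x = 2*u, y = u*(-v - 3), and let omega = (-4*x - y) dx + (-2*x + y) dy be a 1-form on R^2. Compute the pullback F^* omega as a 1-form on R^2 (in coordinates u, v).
F^* omega = (u*(v^2 + 12*v + 11)) du + (u^2*(v + 7)) dv

Using F^*(f dg) = (f ∘ F) d(g ∘ F), substitute each coordinate x_i by F_i(u, v) in f_i, and replace dx_i by d F_i = (∂F_i/∂u) du + (∂F_i/∂v) dv.
  For the x component: f_1(F) = u*(v - 5); d F_1 = (2) du + (0) dv
  For the y component: f_2(F) = u*(-v - 7); d F_2 = (-v - 3) du + (-u) dv
Combining and collecting du, dv coefficients:
  coeff of du: u*(v^2 + 12*v + 11)
  coeff of dv: u^2*(v + 7)
F^* omega = (u*(v^2 + 12*v + 11)) du + (u^2*(v + 7)) dv.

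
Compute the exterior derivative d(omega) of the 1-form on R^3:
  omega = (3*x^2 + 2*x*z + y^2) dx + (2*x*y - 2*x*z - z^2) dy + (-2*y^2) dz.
d(omega) = (-2*z) dx ∧ dy + (-2*x) dx ∧ dz + (2*x - 4*y + 2*z) dy ∧ dz

For a 1-form omega = sum_i f_i dx_i, the exterior derivative is
  d(omega) = sum_{i < j} (∂f_j/∂x_i - ∂f_i/∂x_j) dx_i ∧ dx_j.
  coefficient of dx ∧ dy: ∂f_2/∂x - ∂f_1/∂y = ∂(2*x*y - 2*x*z - z^2)/∂x - ∂(3*x^2 + 2*x*z + y^2)/∂y = -2*z
  coefficient of dx ∧ dz: ∂f_3/∂x - ∂f_1/∂z = ∂(-2*y^2)/∂x - ∂(3*x^2 + 2*x*z + y^2)/∂z = -2*x
  coefficient of dy ∧ dz: ∂f_3/∂y - ∂f_2/∂z = ∂(-2*y^2)/∂y - ∂(2*x*y - 2*x*z - z^2)/∂z = 2*x - 4*y + 2*z
Assembling: d(omega) = (-2*z) dx ∧ dy + (-2*x) dx ∧ dz + (2*x - 4*y + 2*z) dy ∧ dz.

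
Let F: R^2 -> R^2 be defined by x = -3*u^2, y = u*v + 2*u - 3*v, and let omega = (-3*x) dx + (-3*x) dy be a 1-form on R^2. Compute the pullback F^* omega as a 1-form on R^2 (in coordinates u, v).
F^* omega = (9*u^2*(-6*u + v + 2)) du + (9*u^2*(u - 3)) dv

Using F^*(f dg) = (f ∘ F) d(g ∘ F), substitute each coordinate x_i by F_i(u, v) in f_i, and replace dx_i by d F_i = (∂F_i/∂u) du + (∂F_i/∂v) dv.
  For the x component: f_1(F) = 9*u^2; d F_1 = (-6*u) du + (0) dv
  For the y component: f_2(F) = 9*u^2; d F_2 = (v + 2) du + (u - 3) dv
Combining and collecting du, dv coefficients:
  coeff of du: 9*u^2*(-6*u + v + 2)
  coeff of dv: 9*u^2*(u - 3)
F^* omega = (9*u^2*(-6*u + v + 2)) du + (9*u^2*(u - 3)) dv.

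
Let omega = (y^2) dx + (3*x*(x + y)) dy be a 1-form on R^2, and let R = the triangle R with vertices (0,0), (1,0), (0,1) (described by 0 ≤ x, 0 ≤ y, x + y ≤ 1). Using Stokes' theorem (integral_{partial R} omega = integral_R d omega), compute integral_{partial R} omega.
integral_(partial R) omega = 7/6

Stokes: integral_partial_R omega = integral_R d omega with d omega = (∂Q/∂x - ∂P/∂y) dx ∧ dy.
  ∂Q/∂x = 6*x + 3*y
  ∂P/∂y = 2*y
  integrand = ∂Q/∂x - ∂P/∂y = 6*x + y.
Integrating over R: integral_0^1 integral_0^{1-x} (6*x + y) dy dx = 7/6.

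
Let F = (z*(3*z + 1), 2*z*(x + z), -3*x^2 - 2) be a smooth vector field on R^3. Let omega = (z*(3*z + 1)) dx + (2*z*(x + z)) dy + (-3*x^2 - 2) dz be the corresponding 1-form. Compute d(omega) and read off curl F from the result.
d(omega) = (-2*x - 4*z) dy ∧ dz + (6*x + 6*z + 1) dz ∧ dx + (2*z) dx ∧ dy; curl F = (-2*x - 4*z, 6*x + 6*z + 1, 2*z)

d omega = sum_{i<j} (∂f_j/∂x_i - ∂f_i/∂x_j) dx_i ∧ dx_j. Under the identification (dy ∧ dz, dz ∧ dx, dx ∧ dy) ↔ (e_x, e_y, e_z), the coefficients are exactly the components of curl F. Compute:
  ∂R/∂y - ∂Q/∂z = (0) - (2*x + 4*z) = -2*x - 4*z
  ∂P/∂z - ∂R/∂x = (6*z + 1) - (-6*x) = 6*x + 6*z + 1
  ∂Q/∂x - ∂P/∂y = (2*z) - (0) = 2*z.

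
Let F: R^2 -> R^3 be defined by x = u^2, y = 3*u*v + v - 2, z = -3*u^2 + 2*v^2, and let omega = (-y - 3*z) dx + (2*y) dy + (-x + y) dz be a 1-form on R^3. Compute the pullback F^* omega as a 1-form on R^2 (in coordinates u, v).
F^* omega = (24*u^3 - 24*u^2*v + 6*u*v^2 - 8*u*v + 16*u + 6*v^2 - 12*v) du + (14*u^2*v + 12*u*v^2 + 12*u*v - 12*u + 4*v^2 - 6*v - 4) dv

Using F^*(f dg) = (f ∘ F) d(g ∘ F), substitute each coordinate x_i by F_i(u, v) in f_i, and replace dx_i by d F_i = (∂F_i/∂u) du + (∂F_i/∂v) dv.
  For the x component: f_1(F) = 9*u^2 - 3*u*v - 6*v^2 - v + 2; d F_1 = (2*u) du + (0) dv
  For the y component: f_2(F) = 6*u*v + 2*v - 4; d F_2 = (3*v) du + (3*u + 1) dv
  For the z component: f_3(F) = -u^2 + 3*u*v + v - 2; d F_3 = (-6*u) du + (4*v) dv
Combining and collecting du, dv coefficients:
  coeff of du: 24*u^3 - 24*u^2*v + 6*u*v^2 - 8*u*v + 16*u + 6*v^2 - 12*v
  coeff of dv: 14*u^2*v + 12*u*v^2 + 12*u*v - 12*u + 4*v^2 - 6*v - 4
F^* omega = (24*u^3 - 24*u^2*v + 6*u*v^2 - 8*u*v + 16*u + 6*v^2 - 12*v) du + (14*u^2*v + 12*u*v^2 + 12*u*v - 12*u + 4*v^2 - 6*v - 4) dv.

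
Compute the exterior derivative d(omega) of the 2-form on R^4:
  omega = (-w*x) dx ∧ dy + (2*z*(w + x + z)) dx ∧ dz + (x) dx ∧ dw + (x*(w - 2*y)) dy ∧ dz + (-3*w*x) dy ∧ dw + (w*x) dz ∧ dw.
d(omega) = (-3*w - x) dx ∧ dy ∧ dw + (w + 2*z) dx ∧ dz ∧ dw + (w - 2*y) dx ∧ dy ∧ dz + (x) dy ∧ dz ∧ dw

For a 2-form omega = sum_{i<j} g_{ij} dx_i ∧ dx_j, the exterior derivative is
  d(omega) = sum_{i<j} d(g_{ij}) ∧ dx_i ∧ dx_j = sum_{i<j, k} (∂g_{ij}/∂x_k) dx_k ∧ dx_i ∧ dx_j.
Expand each term, using dx_k ∧ dx_i ∧ dx_j = sgn(permutation) dx_{(a)} ∧ dx_{(b)} ∧ dx_{(c)} with (a < b < c) sorted:
  d(-w*x) includes (∂/∂w)(-w*x) dw = (-x) dw, which multiplied by dx ∧ dy gives (-x) dx ∧ dy ∧ dw
  d(2*z*(w + x + z)) includes (∂/∂w)(2*z*(w + x + z)) dw = (2*z) dw, which multiplied by dx ∧ dz gives (2*z) dx ∧ dz ∧ dw
  d(x*(w - 2*y)) includes (∂/∂x)(x*(w - 2*y)) dx = (w - 2*y) dx, which multiplied by dy ∧ dz gives (w - 2*y) dx ∧ dy ∧ dz
  d(x*(w - 2*y)) includes (∂/∂w)(x*(w - 2*y)) dw = (x) dw, which multiplied by dy ∧ dz gives (x) dy ∧ dz ∧ dw
  d(-3*w*x) includes (∂/∂x)(-3*w*x) dx = (-3*w) dx, which multiplied by dy ∧ dw gives (-3*w) dx ∧ dy ∧ dw
  d(w*x) includes (∂/∂x)(w*x) dx = (w) dx, which multiplied by dz ∧ dw gives (w) dx ∧ dz ∧ dw
Collecting like 3-forms: d(omega) = (-3*w - x) dx ∧ dy ∧ dw + (w + 2*z) dx ∧ dz ∧ dw + (w - 2*y) dx ∧ dy ∧ dz + (x) dy ∧ dz ∧ dw.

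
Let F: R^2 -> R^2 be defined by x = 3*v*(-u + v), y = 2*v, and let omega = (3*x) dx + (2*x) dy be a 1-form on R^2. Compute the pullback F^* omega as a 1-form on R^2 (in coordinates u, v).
F^* omega = (27*v^2*(u - v)) du + (3*v*(9*u^2 - 27*u*v - 4*u + 18*v^2 + 4*v)) dv

Using F^*(f dg) = (f ∘ F) d(g ∘ F), substitute each coordinate x_i by F_i(u, v) in f_i, and replace dx_i by d F_i = (∂F_i/∂u) du + (∂F_i/∂v) dv.
  For the x component: f_1(F) = 9*v*(-u + v); d F_1 = (-3*v) du + (-3*u + 6*v) dv
  For the y component: f_2(F) = 6*v*(-u + v); d F_2 = (0) du + (2) dv
Combining and collecting du, dv coefficients:
  coeff of du: 27*v^2*(u - v)
  coeff of dv: 3*v*(9*u^2 - 27*u*v - 4*u + 18*v^2 + 4*v)
F^* omega = (27*v^2*(u - v)) du + (3*v*(9*u^2 - 27*u*v - 4*u + 18*v^2 + 4*v)) dv.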